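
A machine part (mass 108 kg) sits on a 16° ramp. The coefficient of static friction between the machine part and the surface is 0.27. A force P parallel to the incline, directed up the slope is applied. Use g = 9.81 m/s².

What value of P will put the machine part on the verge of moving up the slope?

P ≈ 567 N

At impending motion up the slope, friction acts down-slope at its limit: f = μ_s N.
P is parallel to the surface, so N = m g cos θ = 1020 N.
Along the incline: P = m g sin θ + μ_s N = 292 + 0.27×1020 = 567 N.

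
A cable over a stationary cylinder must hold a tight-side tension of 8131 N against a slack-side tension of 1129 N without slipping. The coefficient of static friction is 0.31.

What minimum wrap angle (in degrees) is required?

β_min ≈ 365°

T₂/T₁ = e^{μβ} → β = ln(T₂/T₁)/μ.
β = ln(8131/1129)/0.31 = 1.974/0.31 = 6.369 rad.
In degrees: β = 6.369 × 180/π = 365°.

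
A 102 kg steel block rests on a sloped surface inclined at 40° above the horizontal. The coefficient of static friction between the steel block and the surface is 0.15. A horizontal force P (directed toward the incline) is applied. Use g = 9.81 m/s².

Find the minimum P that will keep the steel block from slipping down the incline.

P_min ≈ 612 N

The steel block tends to slide down (tan θ > μ_s), so at the point of impending slip friction acts up-slope at its limit: f = μ_s N.
Perpendicular to the incline: N = m g cos θ + P sin θ.
Along the incline: P cos θ + μ_s N = m g sin θ, i.e. P cos θ + μ_s (m g cos θ + P sin θ) = m g sin θ.
Solving, P (cos θ + μ_s sin θ) = m g (sin θ − μ_s cos θ), so P = 1000×0.5279/0.8625 = 612 N.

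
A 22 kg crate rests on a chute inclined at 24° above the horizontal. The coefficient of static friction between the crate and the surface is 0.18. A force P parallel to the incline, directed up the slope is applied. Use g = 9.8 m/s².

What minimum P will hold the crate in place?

P_min ≈ 52.2 N

The crate tends to slide down (tan θ > μ_s), so at the point of impending slip friction acts up-slope at its limit: f = μ_s N.
P is parallel to the surface, so N = m g cos θ = 197 N.
Along the incline: P + μ_s N = m g sin θ, so P = 87.7 − 0.18×197 = 52.2 N.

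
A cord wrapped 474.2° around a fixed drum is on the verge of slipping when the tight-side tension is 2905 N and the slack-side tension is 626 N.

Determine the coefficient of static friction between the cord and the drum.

T₂/T₁ = e^{μβ} → μ = ln(T₂/T₁)/β.
β = 474.2° = 8.276 rad.
μ = ln(2905/626)/8.276 = ln(4.641)/8.276 = 0.185.

μ ≈ 0.185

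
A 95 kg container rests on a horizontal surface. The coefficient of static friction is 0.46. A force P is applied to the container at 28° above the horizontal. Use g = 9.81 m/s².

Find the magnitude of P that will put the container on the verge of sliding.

P ≈ 390 N

N = m g − P sin α (the pull lifts the container).
At impending slip, P cos α = μ_s N = μ_s (m g − P sin α).
Solving: P (cos α + μ_s sin α) = μ_s m g → P = 0.46×932/(cos 28° + 0.46 sin 28°) = 429/1.099 = 390 N.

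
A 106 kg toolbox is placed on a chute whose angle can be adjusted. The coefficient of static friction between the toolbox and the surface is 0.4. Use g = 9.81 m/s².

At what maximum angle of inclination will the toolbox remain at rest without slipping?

θ_max ≈ 21.8°

At the slip threshold, m g sin θ = μ_s · m g cos θ, so tan θ = μ_s.
θ_max = arctan(0.4) = 21.8°.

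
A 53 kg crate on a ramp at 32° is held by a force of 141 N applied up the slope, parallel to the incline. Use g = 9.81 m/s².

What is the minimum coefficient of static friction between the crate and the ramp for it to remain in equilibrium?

μ_s,min ≈ 0.305

N = m g cos θ = 440.9 N.
Friction must make up the shortfall along the incline: f = m g sin θ − P = 275.5 − 141 = 134.5 N.
At the threshold f = μ_s N, so μ_s,min = 134.5/440.9 = 0.305.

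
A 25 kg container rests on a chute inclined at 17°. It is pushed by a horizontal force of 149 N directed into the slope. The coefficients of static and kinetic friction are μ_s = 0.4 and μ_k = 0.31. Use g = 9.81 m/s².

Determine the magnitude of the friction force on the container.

Normal direction: N = m g cos θ + P sin θ = 278.1 N.
Parallel to the incline: P cos θ − m g sin θ = 142.5 − 71.7 = 70.79 N; the friction needed to balance this is 70.79 N acting down the slope.
Maximum static friction: μ_s N = 0.4 × 278.1 = 111.2 N.
|f_req| = 70.79 ≤ 111.2 N → the container is in equilibrium; friction equals the required value.

f ≈ 70.8 N (down the incline)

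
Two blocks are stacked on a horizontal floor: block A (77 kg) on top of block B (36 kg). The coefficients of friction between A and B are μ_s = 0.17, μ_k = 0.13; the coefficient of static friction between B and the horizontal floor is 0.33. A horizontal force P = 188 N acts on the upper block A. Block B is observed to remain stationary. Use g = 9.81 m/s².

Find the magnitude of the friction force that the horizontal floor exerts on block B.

f ≈ 98.2 N

Between the blocks, N₁ = m_A g = 755.4 N.
So the A–B interface can sustain at most μ_s N₁ = 128.4 N of static friction.
Since P = 188 N > 128.4 N, A slides on B; the A–B friction is kinetic: f₁ = μ_k N₁ = 0.13×755.4 = 98.2 N.
B experiences an equal 98.2 N forward from A (third law). B is in equilibrium, so the floor supplies f₂ = 98.2 N of static friction (limit μ_s(m_A+m_B)g = 365.8 N, not exceeded).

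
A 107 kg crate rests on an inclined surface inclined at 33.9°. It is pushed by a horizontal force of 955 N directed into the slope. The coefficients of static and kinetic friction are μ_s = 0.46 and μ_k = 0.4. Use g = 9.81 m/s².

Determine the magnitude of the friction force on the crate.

Resolve perpendicular to the incline: N = m g cos θ + P sin θ = 107×9.81×cos 33.9° + 955×sin 33.9° = 1404 N.
Along the incline, the net driving force (taking up-slope positive) is P cos θ − m g sin θ = 792.7 − 585.4 = 207.2 N, so equilibrium requires friction f = -207.2 N (down-slope).
Maximum static friction: μ_s N = 0.46 × 1404 = 645.8 N.
Since 207.2 N is within the 645.8 N limit, the crate stays put and friction is exactly 207 N.

f ≈ 207 N (down the incline)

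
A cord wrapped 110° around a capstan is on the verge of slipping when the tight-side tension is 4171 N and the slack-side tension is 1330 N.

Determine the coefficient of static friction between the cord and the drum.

μ ≈ 0.595

T₂/T₁ = e^{μβ} → μ = ln(T₂/T₁)/β.
β = 110° = 1.92 rad.
μ = ln(4171/1330)/1.92 = ln(3.136)/1.92 = 0.595.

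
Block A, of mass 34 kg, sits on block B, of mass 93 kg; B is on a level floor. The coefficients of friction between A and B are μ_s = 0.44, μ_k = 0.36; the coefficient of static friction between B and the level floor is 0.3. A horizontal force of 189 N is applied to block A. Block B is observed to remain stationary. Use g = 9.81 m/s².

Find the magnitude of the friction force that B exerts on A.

f ≈ 120 N

Between the blocks, N₁ = m_A g = 333.5 N.
So the A–B interface can sustain at most μ_s N₁ = 146.8 N of static friction.
Since P = 189 N > 146.8 N, A slides on B; the A–B friction is kinetic: f₁ = μ_k N₁ = 0.36×333.5 = 120 N.
By Newton's third law B feels 120 N forward from A. With B stationary, the floor's static friction on B balances it: f₂ = 120 N (well within μ_s(m_A+m_B)g = 373.8 N).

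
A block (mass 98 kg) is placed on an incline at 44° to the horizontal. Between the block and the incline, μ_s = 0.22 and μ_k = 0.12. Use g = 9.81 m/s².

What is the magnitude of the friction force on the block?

Normal force: N = m g cos θ = 98 × 9.81 × cos 44° = 691.6 N.
Along the slope the weight component is m g sin θ = 667.8 N; friction must supply exactly this, acting up-slope.
Maximum static friction available: μ_s N = 0.22 × 691.6 = 152.1 N.
|667.8| exceeds 152.1 N, so the block slips down-slope; friction is kinetic, f = μ_k N = 0.12×691.6 = 83 N.

f ≈ 83 N (up the incline)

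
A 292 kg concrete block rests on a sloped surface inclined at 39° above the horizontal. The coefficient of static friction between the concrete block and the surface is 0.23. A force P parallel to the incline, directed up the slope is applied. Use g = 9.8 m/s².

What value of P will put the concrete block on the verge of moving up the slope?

P ≈ 2310 N

At impending motion up the slope, friction acts down-slope at its limit: f = μ_s N.
P is parallel to the surface, so N = m g cos θ = 2220 N.
Along the incline: P = m g sin θ + μ_s N = 1800 + 0.23×2220 = 2310 N.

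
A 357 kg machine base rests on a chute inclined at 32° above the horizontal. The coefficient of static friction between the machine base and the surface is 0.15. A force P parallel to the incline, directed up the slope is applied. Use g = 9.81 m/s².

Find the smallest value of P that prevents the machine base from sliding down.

The machine base tends to slide down (tan θ > μ_s), so at the point of impending slip friction acts up-slope at its limit: f = μ_s N.
P is parallel to the surface, so N = m g cos θ = 2970 N.
Along the incline: P + μ_s N = m g sin θ, so P = 1860 − 0.15×2970 = 1410 N.

P_min ≈ 1410 N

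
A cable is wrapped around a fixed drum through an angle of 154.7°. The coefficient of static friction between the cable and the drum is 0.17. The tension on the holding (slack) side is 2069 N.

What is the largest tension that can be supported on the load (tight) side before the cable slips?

At impending slip the capstan equation gives T₂/T₁ = e^{μβ} with β in radians.
β = 154.7° × π/180 = 2.7 rad.
e^{μβ} = e^{0.17×2.7} = 1.582.
T₂ = T₁ · e^{μβ} = 2069 × 1.582 = 3270 N.

T_max ≈ 3270 N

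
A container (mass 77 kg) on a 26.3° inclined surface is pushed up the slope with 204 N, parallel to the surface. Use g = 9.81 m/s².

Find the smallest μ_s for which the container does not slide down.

μ_s,min ≈ 0.193

N = m g cos θ = 677.2 N.
Friction must make up the shortfall along the incline: f = m g sin θ − P = 334.7 − 204 = 130.7 N.
At the threshold f = μ_s N, so μ_s,min = 130.7/677.2 = 0.193.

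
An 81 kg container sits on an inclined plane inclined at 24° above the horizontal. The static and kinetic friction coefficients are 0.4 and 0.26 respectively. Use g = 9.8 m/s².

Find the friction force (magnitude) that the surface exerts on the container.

f ≈ 189 N (up the incline)

Normal force: N = m g cos θ = 81 × 9.8 × cos 24° = 725.2 N.
Along the slope the weight component is m g sin θ = 322.9 N; friction must supply exactly this, acting up-slope.
Maximum static friction available: μ_s N = 0.4 × 725.2 = 290.1 N.
|322.9| exceeds 290.1 N, so the container slips down-slope; friction is kinetic, f = μ_k N = 0.26×725.2 = 189 N.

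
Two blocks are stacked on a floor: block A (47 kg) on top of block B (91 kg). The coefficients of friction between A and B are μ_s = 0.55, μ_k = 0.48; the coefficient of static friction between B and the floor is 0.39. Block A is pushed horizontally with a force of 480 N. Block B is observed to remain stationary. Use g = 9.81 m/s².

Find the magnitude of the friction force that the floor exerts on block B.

Between the blocks, N₁ = m_A g = 461.1 N.
So the A–B interface can sustain at most μ_s N₁ = 253.6 N of static friction.
P = 480 N exceeds that limit, so A slips over B and the interface friction becomes kinetic: f₁ = μ_k N₁ = 0.48×461.1 = 221 N.
By Newton's third law B feels 221 N forward from A. With B stationary, the floor's static friction on B balances it: f₂ = 221 N (well within μ_s(m_A+m_B)g = 528 N).

f ≈ 221 N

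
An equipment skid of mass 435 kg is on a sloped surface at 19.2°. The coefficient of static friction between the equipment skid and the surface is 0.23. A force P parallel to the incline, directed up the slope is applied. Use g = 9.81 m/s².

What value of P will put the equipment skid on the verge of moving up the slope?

P ≈ 2330 N

At impending motion up the slope, friction acts down-slope at its limit: f = μ_s N.
P is parallel to the surface, so N = m g cos θ = 4030 N.
Along the incline: P = m g sin θ + μ_s N = 1400 + 0.23×4030 = 2330 N.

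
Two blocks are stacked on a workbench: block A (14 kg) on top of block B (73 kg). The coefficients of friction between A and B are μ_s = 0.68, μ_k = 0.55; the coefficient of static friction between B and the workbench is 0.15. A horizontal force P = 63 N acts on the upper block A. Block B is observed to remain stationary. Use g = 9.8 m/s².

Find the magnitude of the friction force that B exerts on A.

f ≈ 63 N

Normal force at the A–B interface: N₁ = m_A g = 137.2 N.
So the A–B interface can sustain at most μ_s N₁ = 93.3 N of static friction.
Since P = 63 N ≤ 93.3 N, A does not slip on B; friction on A equals P = 63 N.
B experiences an equal 63 N forward from A (third law). B is in equilibrium, so the floor supplies f₂ = 63 N of static friction (limit μ_s(m_A+m_B)g = 127.9 N, not exceeded).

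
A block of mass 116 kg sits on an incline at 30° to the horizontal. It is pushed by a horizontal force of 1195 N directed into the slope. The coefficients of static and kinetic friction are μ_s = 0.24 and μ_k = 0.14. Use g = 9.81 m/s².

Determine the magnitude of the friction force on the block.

The horizontal push has a component P sin θ into the surface, so N = m g cos θ + P sin θ = 985.5 + 597.5 = 1583 N.
Parallel to the incline: P cos θ − m g sin θ = 1035 − 569 = 465.9 N; the friction needed to balance this is 465.9 N acting down the slope.
Maximum static friction: μ_s N = 0.24 × 1583 = 379.9 N.
|f_req| = 465.9 > 379.9 N → the block slides up the incline; f = μ_k N = 0.14 × 1583 = 222 N.

f ≈ 222 N (down the incline)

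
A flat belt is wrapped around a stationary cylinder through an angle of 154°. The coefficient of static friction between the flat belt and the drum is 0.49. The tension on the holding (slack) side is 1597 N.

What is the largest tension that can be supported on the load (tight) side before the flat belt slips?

T_max ≈ 5960 N

At impending slip the capstan equation gives T₂/T₁ = e^{μβ} with β in radians.
β = 154° × π/180 = 2.688 rad.
e^{μβ} = e^{0.49×2.688} = 3.732.
T₂ = T₁ · e^{μβ} = 1597 × 3.732 = 5960 N.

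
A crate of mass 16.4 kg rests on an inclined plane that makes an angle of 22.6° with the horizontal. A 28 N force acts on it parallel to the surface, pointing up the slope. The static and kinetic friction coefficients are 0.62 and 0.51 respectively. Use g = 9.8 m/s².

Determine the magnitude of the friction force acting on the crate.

The normal reaction is N = m g cos θ = 148.4 N.
The friction needed for equilibrium is m g sin θ − P = 61.76 − 28 = 33.76 N, measured positive up-slope.
The static-friction ceiling is μ_s N = 0.62 × 148.4 = 91.99 N.
Since |33.76| ≤ 91.99 N, static friction is sufficient; f equals the required value, not μ_s N.

f ≈ 33.8 N (up the incline)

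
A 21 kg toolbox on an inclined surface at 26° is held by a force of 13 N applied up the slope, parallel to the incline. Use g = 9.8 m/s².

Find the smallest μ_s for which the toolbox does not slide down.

μ_s,min ≈ 0.417

N = m g cos θ = 185 N.
Friction must make up the shortfall along the incline: f = m g sin θ − P = 90.22 − 13 = 77.22 N.
At the threshold f = μ_s N, so μ_s,min = 77.22/185 = 0.417.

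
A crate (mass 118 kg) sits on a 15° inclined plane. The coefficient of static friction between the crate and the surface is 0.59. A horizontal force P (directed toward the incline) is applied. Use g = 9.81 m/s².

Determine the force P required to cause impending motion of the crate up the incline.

At impending motion up the slope, friction acts down-slope at its limit: f = μ_s N.
Perpendicular to the incline: N = m g cos θ + P sin θ.
Along the incline: P cos θ = m g sin θ + μ_s N = m g sin θ + μ_s (m g cos θ + P sin θ).
Solving, P (cos θ − μ_s sin θ) = m g (sin θ + μ_s cos θ), so P = 118×9.81×(sin 15° + 0.59 cos 15°)/(cos 15° − 0.59 sin 15°) = 1160×0.8287/0.8132 = 1180 N.

P ≈ 1180 N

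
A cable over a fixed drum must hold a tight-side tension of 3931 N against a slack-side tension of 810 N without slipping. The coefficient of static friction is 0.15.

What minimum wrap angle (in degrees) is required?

T₂/T₁ = e^{μβ} → β = ln(T₂/T₁)/μ.
β = ln(3931/810)/0.15 = 1.58/0.15 = 10.53 rad.
In degrees: β = 10.53 × 180/π = 603°.

β_min ≈ 603°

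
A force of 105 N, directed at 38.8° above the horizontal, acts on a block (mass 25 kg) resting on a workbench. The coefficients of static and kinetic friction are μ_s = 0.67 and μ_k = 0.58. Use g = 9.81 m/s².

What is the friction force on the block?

The vertical component of P reduces the normal force: N = m g − P sin α = 245.2 − 65.79 = 179.5 N.
Horizontally, friction must balance P cos α = 81.83 N.
The static-friction limit is μ_s N = 120.2 N.
81.83 ≤ 120.2 N → static; friction equals the required 81.8 N.

f ≈ 81.8 N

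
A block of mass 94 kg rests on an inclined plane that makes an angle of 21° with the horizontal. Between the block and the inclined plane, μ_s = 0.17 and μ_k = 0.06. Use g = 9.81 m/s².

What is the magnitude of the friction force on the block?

f ≈ 51.7 N (up the incline)

Perpendicular to the surface, N = m g cos θ = 94·9.81·cos 21° = 860.9 N.
Along the slope the weight component is m g sin θ = 330.5 N; friction must supply exactly this, acting up-slope.
The static-friction ceiling is μ_s N = 0.17 × 860.9 = 146.4 N.
|330.5| exceeds 146.4 N, so the block slips down-slope; friction is kinetic, f = μ_k N = 0.06×860.9 = 51.7 N.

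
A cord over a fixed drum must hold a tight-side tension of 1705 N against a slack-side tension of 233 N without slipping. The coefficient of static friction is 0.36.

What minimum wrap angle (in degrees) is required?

T₂/T₁ = e^{μβ} → β = ln(T₂/T₁)/μ.
β = ln(1705/233)/0.36 = 1.99/0.36 = 5.529 rad.
In degrees: β = 5.529 × 180/π = 317°.

β_min ≈ 317°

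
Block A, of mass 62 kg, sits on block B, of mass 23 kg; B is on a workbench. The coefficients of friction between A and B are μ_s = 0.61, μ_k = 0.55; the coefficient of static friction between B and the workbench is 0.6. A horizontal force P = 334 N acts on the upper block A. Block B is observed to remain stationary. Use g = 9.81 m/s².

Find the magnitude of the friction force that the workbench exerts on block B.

f ≈ 334 N

The normal force B exerts on A is simply A's weight, N₁ = 608.2 N.
So the A–B interface can sustain at most μ_s N₁ = 371 N of static friction.
P = 334 N is within that limit, so A and B move together (both at rest); the A–B friction is simply f₁ = P = 334 N.
B experiences an equal 334 N forward from A (third law). B is in equilibrium, so the floor supplies f₂ = 334 N of static friction (limit μ_s(m_A+m_B)g = 500.3 N, not exceeded).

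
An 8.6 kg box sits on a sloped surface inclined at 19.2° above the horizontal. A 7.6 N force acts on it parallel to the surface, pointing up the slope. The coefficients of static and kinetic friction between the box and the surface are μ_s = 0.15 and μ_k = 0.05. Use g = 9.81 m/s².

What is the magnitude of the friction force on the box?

f ≈ 3.98 N (up the incline)

The normal reaction is N = m g cos θ = 79.67 N.
Parallel to the incline, ΣF = 0 gives f = m g sin θ − P = 27.75 − 7.6 = 20.15 N (up-slope positive).
Maximum static friction available: μ_s N = 0.15 × 79.67 = 11.95 N.
|20.15| exceeds 11.95 N, so the box slips down-slope; friction is kinetic, f = μ_k N = 0.05×79.67 = 3.98 N.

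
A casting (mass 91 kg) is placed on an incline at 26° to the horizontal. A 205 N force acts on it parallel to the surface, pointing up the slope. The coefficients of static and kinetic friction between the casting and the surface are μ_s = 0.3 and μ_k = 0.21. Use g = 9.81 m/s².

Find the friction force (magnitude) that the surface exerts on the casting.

f ≈ 186 N (up the incline)

Normal force: N = m g cos θ = 91 × 9.81 × cos 26° = 802.4 N.
For equilibrium along the incline the friction force must supply f = m g sin θ − P = 391.3 − 205 = 186.3 N (positive meaning up-slope).
The static-friction ceiling is μ_s N = 0.3 × 802.4 = 240.7 N.
Since |186.3| ≤ 240.7 N, static friction is sufficient; f equals the required value, not μ_s N.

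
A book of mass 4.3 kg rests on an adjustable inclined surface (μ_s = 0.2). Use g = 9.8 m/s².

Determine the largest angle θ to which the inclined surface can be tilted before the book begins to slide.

θ_max ≈ 11.3°

At the slip threshold, m g sin θ = μ_s · m g cos θ, so tan θ = μ_s.
θ_max = arctan(0.2) = 11.3°.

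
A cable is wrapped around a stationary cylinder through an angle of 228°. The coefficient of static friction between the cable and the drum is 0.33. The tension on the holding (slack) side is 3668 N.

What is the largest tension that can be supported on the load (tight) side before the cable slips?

At impending slip the capstan equation gives T₂/T₁ = e^{μβ} with β in radians.
β = 228° × π/180 = 3.979 rad.
e^{μβ} = e^{0.33×3.979} = 3.718.
T₂ = T₁ · e^{μβ} = 3668 × 3.718 = 13600 N.

T_max ≈ 13600 N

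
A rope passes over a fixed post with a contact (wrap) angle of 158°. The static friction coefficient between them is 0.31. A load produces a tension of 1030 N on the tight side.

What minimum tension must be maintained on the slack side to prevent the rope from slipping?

Capstan equation at impending slip: T_tight/T_slack = e^{μβ}.
β = 158° = 2.758 rad; e^{μβ} = e^{0.31×2.758} = 2.351.
T_slack = T_tight / e^{μβ} = 1030 / 2.351 = 438 N.

T_min ≈ 438 N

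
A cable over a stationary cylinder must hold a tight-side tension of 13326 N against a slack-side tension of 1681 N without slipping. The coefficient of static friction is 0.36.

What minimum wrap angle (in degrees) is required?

T₂/T₁ = e^{μβ} → β = ln(T₂/T₁)/μ.
β = ln(13326/1681)/0.36 = 2.07/0.36 = 5.751 rad.
In degrees: β = 5.751 × 180/π = 330°.

β_min ≈ 330°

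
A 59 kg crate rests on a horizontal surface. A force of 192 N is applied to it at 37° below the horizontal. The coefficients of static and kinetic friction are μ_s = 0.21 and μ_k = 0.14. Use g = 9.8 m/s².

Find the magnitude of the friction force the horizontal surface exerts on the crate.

N = m g + P sin α = 578.2 + 192×sin 37° = 693.7 N.
Horizontally, friction must balance P cos α = 153.3 N.
μ_s N = 0.21 × 693.7 = 145.7 N.
153.3 > 145.7 N → the crate slides; f = μ_k N = 0.14×693.7 = 97.1 N.

f ≈ 97.1 N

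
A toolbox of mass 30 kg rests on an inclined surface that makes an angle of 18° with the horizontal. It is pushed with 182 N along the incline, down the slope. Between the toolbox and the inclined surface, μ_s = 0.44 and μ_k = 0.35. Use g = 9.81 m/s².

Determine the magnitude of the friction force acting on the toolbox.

f ≈ 98 N (up the incline)

The normal reaction is N = m g cos θ = 279.9 N.
Parallel to the incline, ΣF = 0 gives f = m g sin θ + P = 90.94 + 182 = 272.9 N (up-slope positive).
The static-friction ceiling is μ_s N = 0.44 × 279.9 = 123.2 N.
|272.9| exceeds 123.2 N, so the toolbox slips down-slope; friction is kinetic, f = μ_k N = 0.35×279.9 = 98 N.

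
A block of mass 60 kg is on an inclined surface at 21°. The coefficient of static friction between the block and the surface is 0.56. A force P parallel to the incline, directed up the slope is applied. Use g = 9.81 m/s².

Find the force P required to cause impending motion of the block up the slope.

P ≈ 519 N

At impending motion up the slope, friction acts down-slope at its limit: f = μ_s N.
P is parallel to the surface, so N = m g cos θ = 550 N.
Along the incline: P = m g sin θ + μ_s N = 211 + 0.56×550 = 519 N.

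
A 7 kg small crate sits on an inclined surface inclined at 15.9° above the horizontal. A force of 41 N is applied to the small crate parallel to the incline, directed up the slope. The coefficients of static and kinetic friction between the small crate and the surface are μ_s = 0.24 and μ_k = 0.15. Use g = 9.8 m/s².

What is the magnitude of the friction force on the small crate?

Normal force: N = m g cos θ = 7 × 9.8 × cos 15.9° = 65.98 N.
Parallel to the incline, ΣF = 0 gives f = m g sin θ − P = 18.79 − 41 = -22.21 N (up-slope positive).
Maximum static friction available: μ_s N = 0.24 × 65.98 = 15.83 N.
|-22.21| exceeds 15.83 N, so the small crate slips up-slope; friction is kinetic, f = μ_k N = 0.15×65.98 = 9.9 N.

f ≈ 9.9 N (down the incline)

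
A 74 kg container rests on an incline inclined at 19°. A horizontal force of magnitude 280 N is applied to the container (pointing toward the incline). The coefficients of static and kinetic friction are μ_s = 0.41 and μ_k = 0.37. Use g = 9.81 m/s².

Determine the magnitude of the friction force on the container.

f ≈ 28.4 N (down the incline)

Resolve perpendicular to the incline: N = m g cos θ + P sin θ = 74×9.81×cos 19° + 280×sin 19° = 777.5 N.
Parallel to the incline: P cos θ − m g sin θ = 264.7 − 236.3 = 28.4 N; the friction needed to balance this is 28.4 N acting down the slope.
Maximum static friction: μ_s N = 0.41 × 777.5 = 318.8 N.
Since 28.4 N is within the 318.8 N limit, the container stays put and friction is exactly 28.4 N.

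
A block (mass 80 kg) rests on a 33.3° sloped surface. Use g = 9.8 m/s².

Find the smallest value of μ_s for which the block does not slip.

At the slip threshold m g sin θ = μ_s m g cos θ, so μ_s,min = tan θ.
μ_s,min = tan 33.3° = 0.657.

μ_s,min ≈ 0.657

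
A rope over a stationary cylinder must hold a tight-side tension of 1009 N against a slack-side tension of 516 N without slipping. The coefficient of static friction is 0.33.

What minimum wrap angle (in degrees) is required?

T₂/T₁ = e^{μβ} → β = ln(T₂/T₁)/μ.
β = ln(1009/516)/0.33 = 0.6706/0.33 = 2.032 rad.
In degrees: β = 2.032 × 180/π = 116°.

β_min ≈ 116°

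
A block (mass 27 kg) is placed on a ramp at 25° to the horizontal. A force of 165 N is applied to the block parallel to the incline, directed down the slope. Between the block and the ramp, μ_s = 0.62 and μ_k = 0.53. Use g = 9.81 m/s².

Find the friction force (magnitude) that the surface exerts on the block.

Perpendicular to the surface, N = m g cos θ = 27·9.81·cos 25° = 240.1 N.
For equilibrium along the incline the friction force must supply f = m g sin θ + P = 111.9 + 165 = 276.9 N (positive meaning up-slope).
Maximum static friction available: μ_s N = 0.62 × 240.1 = 148.8 N.
Since |276.9| > 148.8 N, static friction cannot hold it; the block slides down the incline and kinetic friction applies: f = μ_k N = 0.53 × 240.1 = 127 N.

f ≈ 127 N (up the incline)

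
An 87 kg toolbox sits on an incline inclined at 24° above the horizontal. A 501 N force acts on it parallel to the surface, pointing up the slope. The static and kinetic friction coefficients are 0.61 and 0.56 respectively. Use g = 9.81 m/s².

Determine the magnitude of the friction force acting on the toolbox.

f ≈ 154 N (down the incline)

Perpendicular to the surface, N = m g cos θ = 87·9.81·cos 24° = 779.7 N.
The friction needed for equilibrium is m g sin θ − P = 347.1 − 501 = -153.9 N, measured positive up-slope.
The static-friction ceiling is μ_s N = 0.61 × 779.7 = 475.6 N.
Since |-153.9| ≤ 475.6 N, the toolbox remains in static equilibrium and friction takes exactly the required value.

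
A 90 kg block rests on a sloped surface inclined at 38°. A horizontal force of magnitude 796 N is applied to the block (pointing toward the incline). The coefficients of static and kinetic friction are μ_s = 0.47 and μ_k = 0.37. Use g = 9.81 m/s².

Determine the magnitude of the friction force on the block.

The horizontal push has a component P sin θ into the surface, so N = m g cos θ + P sin θ = 695.7 + 490.1 = 1186 N.
Along the incline, the net driving force (taking up-slope positive) is P cos θ − m g sin θ = 627.3 − 543.6 = 83.69 N, so equilibrium requires friction f = -83.69 N (down-slope).
The limit of static friction is μ_s N = 557.3 N.
|f_req| = 83.69 ≤ 557.3 N → the block is in equilibrium; friction equals the required value.

f ≈ 83.7 N (down the incline)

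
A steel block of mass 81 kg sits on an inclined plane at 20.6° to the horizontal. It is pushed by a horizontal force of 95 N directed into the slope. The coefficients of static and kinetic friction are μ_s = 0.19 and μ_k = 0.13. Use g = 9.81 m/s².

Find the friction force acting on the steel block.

f ≈ 101 N (up the incline)

Resolve perpendicular to the incline: N = m g cos θ + P sin θ = 81×9.81×cos 20.6° + 95×sin 20.6° = 777.2 N.
Along the incline, the net driving force (taking up-slope positive) is P cos θ − m g sin θ = 88.93 − 279.6 = -190.7 N, so equilibrium requires friction f = 190.7 N (up-slope).
The limit of static friction is μ_s N = 147.7 N.
The required 190.7 N exceeds the static limit, so the steel block slides down-slope and f = μ_k N = 0.13×777.2 = 101 N.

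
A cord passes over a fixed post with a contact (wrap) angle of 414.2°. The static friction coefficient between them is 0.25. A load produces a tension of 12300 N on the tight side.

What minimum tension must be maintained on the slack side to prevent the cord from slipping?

T_min ≈ 2020 N

Capstan equation at impending slip: T_tight/T_slack = e^{μβ}.
β = 414.2° = 7.229 rad; e^{μβ} = e^{0.25×7.229} = 6.094.
T_slack = T_tight / e^{μβ} = 12300 / 6.094 = 2020 N.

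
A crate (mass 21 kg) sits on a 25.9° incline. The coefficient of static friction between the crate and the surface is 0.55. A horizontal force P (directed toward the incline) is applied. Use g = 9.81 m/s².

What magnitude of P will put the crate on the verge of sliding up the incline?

P ≈ 291 N

At impending motion up the slope, friction acts down-slope at its limit: f = μ_s N.
Perpendicular to the incline: N = m g cos θ + P sin θ.
Along the incline: P cos θ = m g sin θ + μ_s N = m g sin θ + μ_s (m g cos θ + P sin θ).
Solving, P (cos θ − μ_s sin θ) = m g (sin θ + μ_s cos θ), so P = 21×9.81×(sin 25.9° + 0.55 cos 25.9°)/(cos 25.9° − 0.55 sin 25.9°) = 206×0.9316/0.6593 = 291 N.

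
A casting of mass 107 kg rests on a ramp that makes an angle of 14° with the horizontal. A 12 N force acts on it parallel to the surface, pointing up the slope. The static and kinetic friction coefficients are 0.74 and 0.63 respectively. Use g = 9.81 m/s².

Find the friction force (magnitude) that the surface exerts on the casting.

Normal force: N = m g cos θ = 107 × 9.81 × cos 14° = 1018 N.
The friction needed for equilibrium is m g sin θ − P = 253.9 − 12 = 241.9 N, measured positive up-slope.
The static-friction ceiling is μ_s N = 0.74 × 1018 = 753.7 N.
Since |241.9| ≤ 753.7 N, static friction is sufficient; f equals the required value, not μ_s N.

f ≈ 242 N (up the incline)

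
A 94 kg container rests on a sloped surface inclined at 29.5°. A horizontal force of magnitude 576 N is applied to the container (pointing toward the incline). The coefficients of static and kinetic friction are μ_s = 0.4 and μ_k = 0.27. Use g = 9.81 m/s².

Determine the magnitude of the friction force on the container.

f ≈ 47.2 N (down the incline)

Normal direction: N = m g cos θ + P sin θ = 1086 N.
Parallel to the incline: P cos θ − m g sin θ = 501.3 − 454.1 = 47.24 N; the friction needed to balance this is 47.24 N acting down the slope.
The limit of static friction is μ_s N = 434.5 N.
|f_req| = 47.24 ≤ 434.5 N → the container is in equilibrium; friction equals the required value.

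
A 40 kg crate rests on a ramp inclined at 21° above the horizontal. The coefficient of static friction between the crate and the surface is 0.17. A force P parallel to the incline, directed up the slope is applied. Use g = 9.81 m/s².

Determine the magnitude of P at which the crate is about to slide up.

P ≈ 203 N

At impending motion up the slope, friction acts down-slope at its limit: f = μ_s N.
P is parallel to the surface, so N = m g cos θ = 366 N.
Along the incline: P = m g sin θ + μ_s N = 141 + 0.17×366 = 203 N.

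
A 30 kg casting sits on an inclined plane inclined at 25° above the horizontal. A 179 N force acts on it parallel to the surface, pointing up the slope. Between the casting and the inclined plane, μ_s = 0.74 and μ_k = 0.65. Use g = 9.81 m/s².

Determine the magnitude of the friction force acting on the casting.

f ≈ 54.6 N (down the incline)

The normal reaction is N = m g cos θ = 266.7 N.
For equilibrium along the incline the friction force must supply f = m g sin θ − P = 124.4 − 179 = -54.62 N (positive meaning up-slope).
Static friction can supply at most μ_s N = 197.4 N.
Since |-54.62| ≤ 197.4 N, the casting remains in static equilibrium and friction takes exactly the required value.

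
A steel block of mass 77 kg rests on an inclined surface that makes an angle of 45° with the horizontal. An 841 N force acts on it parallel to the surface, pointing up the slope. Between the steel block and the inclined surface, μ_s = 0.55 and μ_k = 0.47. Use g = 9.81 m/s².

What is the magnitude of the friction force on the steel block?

f ≈ 251 N (down the incline)

The normal reaction is N = m g cos θ = 534.1 N.
The friction needed for equilibrium is m g sin θ − P = 534.1 − 841 = -306.9 N, measured positive up-slope.
Static friction can supply at most μ_s N = 293.8 N.
Since |-306.9| > 293.8 N, static friction cannot hold it; the steel block slides up the incline and kinetic friction applies: f = μ_k N = 0.47 × 534.1 = 251 N.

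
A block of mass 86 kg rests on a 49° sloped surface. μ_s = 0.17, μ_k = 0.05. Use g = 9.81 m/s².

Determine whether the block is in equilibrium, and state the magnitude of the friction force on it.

N = m g cos θ = 553 N.
Down-slope weight component: m g sin θ = 637 N.
μ_s N = 94.1 N.
637 > 94.1 N, so it slides; kinetic friction f = μ_k N = 0.05×553 = 27.7 N.

f ≈ 27.7 N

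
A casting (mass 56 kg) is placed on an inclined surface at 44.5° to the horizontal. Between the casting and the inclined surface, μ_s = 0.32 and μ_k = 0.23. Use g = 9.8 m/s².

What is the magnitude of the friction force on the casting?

Normal force: N = m g cos θ = 56 × 9.8 × cos 44.5° = 391.4 N.
For equilibrium along the incline, friction must balance the weight component: f = m g sin θ = 384.7 N up the slope.
Maximum static friction available: μ_s N = 0.32 × 391.4 = 125.3 N.
Since |384.7| > 125.3 N, static friction cannot hold it; the casting slides down the incline and kinetic friction applies: f = μ_k N = 0.23 × 391.4 = 90 N.

f ≈ 90 N (up the incline)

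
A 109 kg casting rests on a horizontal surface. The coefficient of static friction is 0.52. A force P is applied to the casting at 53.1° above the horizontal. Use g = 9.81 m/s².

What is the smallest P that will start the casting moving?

N = m g − P sin α (the pull lifts the casting).
At impending slip, P cos α = μ_s N = μ_s (m g − P sin α).
Solving: P (cos α + μ_s sin α) = μ_s m g → P = 0.52×1070/(cos 53.1° + 0.52 sin 53.1°) = 556/1.016 = 547 N.

P ≈ 547 N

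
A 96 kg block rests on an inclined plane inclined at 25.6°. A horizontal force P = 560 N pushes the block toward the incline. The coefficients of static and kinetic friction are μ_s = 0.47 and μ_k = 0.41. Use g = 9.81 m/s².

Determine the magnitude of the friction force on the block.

Resolve perpendicular to the incline: N = m g cos θ + P sin θ = 96×9.81×cos 25.6° + 560×sin 25.6° = 1091 N.
Parallel to the incline: P cos θ − m g sin θ = 505 − 406.9 = 98.11 N; the friction needed to balance this is 98.11 N acting down the slope.
The limit of static friction is μ_s N = 512.9 N.
|f_req| = 98.11 ≤ 512.9 N → the block is in equilibrium; friction equals the required value.

f ≈ 98.1 N (down the incline)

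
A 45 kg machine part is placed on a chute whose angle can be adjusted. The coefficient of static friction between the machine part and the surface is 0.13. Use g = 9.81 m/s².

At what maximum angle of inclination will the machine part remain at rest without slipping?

θ_max ≈ 7.41°

At the slip threshold, m g sin θ = μ_s · m g cos θ, so tan θ = μ_s.
θ_max = arctan(0.13) = 7.41°.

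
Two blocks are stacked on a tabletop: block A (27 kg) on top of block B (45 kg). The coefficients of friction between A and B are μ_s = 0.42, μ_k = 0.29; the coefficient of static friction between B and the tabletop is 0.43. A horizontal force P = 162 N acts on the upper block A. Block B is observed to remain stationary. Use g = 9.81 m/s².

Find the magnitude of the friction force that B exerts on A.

f ≈ 76.8 N

Normal force at the A–B interface: N₁ = m_A g = 264.9 N.
So the A–B interface can sustain at most μ_s N₁ = 111.2 N of static friction.
Since P = 162 N > 111.2 N, A slides on B; the A–B friction is kinetic: f₁ = μ_k N₁ = 0.29×264.9 = 76.8 N.
B experiences an equal 76.8 N forward from A (third law). B is in equilibrium, so the floor supplies f₂ = 76.8 N of static friction (limit μ_s(m_A+m_B)g = 303.7 N, not exceeded).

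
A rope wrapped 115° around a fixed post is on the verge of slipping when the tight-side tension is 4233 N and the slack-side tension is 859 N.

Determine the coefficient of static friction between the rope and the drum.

T₂/T₁ = e^{μβ} → μ = ln(T₂/T₁)/β.
β = 115° = 2.007 rad.
μ = ln(4233/859)/2.007 = ln(4.928)/2.007 = 0.795.

μ ≈ 0.795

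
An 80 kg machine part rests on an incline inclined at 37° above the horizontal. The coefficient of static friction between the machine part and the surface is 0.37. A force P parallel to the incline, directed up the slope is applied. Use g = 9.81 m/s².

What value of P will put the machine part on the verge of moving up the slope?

P ≈ 704 N

At impending motion up the slope, friction acts down-slope at its limit: f = μ_s N.
P is parallel to the surface, so N = m g cos θ = 627 N.
Along the incline: P = m g sin θ + μ_s N = 472 + 0.37×627 = 704 N.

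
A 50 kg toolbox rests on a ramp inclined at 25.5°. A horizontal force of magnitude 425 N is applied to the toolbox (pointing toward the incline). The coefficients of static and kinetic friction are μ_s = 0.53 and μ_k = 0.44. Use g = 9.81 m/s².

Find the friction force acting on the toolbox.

f ≈ 172 N (down the incline)

Resolve perpendicular to the incline: N = m g cos θ + P sin θ = 50×9.81×cos 25.5° + 425×sin 25.5° = 625.7 N.
Parallel to the incline: P cos θ − m g sin θ = 383.6 − 211.2 = 172.4 N; the friction needed to balance this is 172.4 N acting down the slope.
Maximum static friction: μ_s N = 0.53 × 625.7 = 331.6 N.
Since 172.4 N is within the 331.6 N limit, the toolbox stays put and friction is exactly 172 N.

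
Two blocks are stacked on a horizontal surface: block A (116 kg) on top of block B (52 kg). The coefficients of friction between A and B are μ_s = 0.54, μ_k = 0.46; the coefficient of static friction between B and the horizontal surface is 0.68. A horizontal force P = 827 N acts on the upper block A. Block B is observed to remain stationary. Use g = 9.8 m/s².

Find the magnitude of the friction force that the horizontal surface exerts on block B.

Between the blocks, N₁ = m_A g = 1137 N.
Maximum static friction on A from B: μ_s N₁ = 0.54×1137 = 613.9 N.
Since P = 827 N > 613.9 N, A slides on B; the A–B friction is kinetic: f₁ = μ_k N₁ = 0.46×1137 = 523 N.
B experiences an equal 523 N forward from A (third law). B is in equilibrium, so the floor supplies f₂ = 523 N of static friction (limit μ_s(m_A+m_B)g = 1120 N, not exceeded).

f ≈ 523 N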